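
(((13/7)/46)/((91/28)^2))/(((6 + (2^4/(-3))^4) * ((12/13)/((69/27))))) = 3/231077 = 0.00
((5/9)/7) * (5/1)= 25/63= 0.40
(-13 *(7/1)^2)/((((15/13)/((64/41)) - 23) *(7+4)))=529984/203731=2.60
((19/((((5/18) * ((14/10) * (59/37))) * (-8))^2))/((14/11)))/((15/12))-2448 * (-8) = 935341698681/47759320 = 19584.49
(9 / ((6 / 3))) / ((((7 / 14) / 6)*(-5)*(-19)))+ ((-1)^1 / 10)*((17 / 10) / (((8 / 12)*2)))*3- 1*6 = -44187 / 7600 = -5.81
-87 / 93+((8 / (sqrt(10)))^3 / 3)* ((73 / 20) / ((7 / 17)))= -29 / 31+39712* sqrt(10) / 2625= 46.90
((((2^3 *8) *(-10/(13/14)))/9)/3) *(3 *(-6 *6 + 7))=259840/117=2220.85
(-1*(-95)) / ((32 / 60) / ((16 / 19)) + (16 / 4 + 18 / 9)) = 2850 / 199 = 14.32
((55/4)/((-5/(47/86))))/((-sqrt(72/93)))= 517 *sqrt(186)/4128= 1.71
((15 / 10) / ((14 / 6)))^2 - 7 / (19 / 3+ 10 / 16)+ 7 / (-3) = -287327 / 98196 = -2.93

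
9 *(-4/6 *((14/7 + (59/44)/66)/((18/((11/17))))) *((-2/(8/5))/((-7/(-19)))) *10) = 14.78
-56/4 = -14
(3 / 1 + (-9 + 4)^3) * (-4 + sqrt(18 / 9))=315.47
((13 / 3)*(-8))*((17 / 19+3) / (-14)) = 3848 / 399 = 9.64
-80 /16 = -5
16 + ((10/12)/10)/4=16.02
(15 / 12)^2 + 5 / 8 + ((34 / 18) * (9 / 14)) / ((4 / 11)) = 619 / 112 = 5.53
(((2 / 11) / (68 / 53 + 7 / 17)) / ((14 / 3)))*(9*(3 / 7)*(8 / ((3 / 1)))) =0.24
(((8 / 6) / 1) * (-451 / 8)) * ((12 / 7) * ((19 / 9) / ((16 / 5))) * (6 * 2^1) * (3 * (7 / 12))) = -42845 / 24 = -1785.21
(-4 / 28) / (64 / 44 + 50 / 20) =-22 / 609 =-0.04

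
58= 58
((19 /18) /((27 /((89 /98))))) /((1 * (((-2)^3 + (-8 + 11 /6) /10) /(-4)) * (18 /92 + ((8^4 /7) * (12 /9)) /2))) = 1555720 /36839852973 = 0.00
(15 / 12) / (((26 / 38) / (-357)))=-33915 / 52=-652.21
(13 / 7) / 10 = 13 / 70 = 0.19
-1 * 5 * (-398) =1990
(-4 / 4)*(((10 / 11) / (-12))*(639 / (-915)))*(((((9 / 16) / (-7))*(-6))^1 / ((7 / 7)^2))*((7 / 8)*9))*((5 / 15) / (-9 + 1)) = 5751 / 687104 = 0.01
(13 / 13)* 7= 7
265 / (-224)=-265 / 224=-1.18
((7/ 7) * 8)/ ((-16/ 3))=-3/ 2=-1.50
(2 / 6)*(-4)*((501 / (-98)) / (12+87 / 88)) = 0.52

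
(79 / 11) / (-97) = -79 / 1067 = -0.07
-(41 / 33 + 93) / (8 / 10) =-7775 / 66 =-117.80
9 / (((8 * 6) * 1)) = 3 / 16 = 0.19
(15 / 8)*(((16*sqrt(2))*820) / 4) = 6150*sqrt(2) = 8697.41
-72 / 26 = -36 / 13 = -2.77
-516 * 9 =-4644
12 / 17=0.71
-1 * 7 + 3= -4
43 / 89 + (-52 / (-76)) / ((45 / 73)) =121226 / 76095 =1.59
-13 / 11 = -1.18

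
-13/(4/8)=-26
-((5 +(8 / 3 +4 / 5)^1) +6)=-217 / 15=-14.47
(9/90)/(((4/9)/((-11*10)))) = -99/4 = -24.75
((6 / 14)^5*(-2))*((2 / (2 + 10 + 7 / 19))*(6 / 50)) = -55404 / 98741125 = -0.00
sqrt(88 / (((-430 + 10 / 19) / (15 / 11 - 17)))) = sqrt(208335) / 255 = 1.79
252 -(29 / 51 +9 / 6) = 25493 / 102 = 249.93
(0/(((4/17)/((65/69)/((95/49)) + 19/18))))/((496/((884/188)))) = 0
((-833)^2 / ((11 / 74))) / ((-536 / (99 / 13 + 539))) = -8292667439 / 1742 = -4760429.07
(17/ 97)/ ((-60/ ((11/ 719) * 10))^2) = 2057/ 1805227812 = 0.00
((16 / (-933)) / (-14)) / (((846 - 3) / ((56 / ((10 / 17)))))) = 544 / 3932595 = 0.00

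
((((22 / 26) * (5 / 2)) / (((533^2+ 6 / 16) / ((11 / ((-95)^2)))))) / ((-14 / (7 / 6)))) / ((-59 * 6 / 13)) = 0.00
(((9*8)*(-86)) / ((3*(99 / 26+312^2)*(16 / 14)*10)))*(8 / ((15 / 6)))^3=-32055296 / 527300625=-0.06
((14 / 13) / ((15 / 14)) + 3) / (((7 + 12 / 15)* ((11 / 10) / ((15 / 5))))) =710 / 507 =1.40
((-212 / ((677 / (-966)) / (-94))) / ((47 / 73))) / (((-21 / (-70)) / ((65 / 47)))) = -6478253600 / 31819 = -203597.02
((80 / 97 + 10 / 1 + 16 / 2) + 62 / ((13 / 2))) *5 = 178830 / 1261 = 141.82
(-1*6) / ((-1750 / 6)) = 18 / 875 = 0.02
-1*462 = -462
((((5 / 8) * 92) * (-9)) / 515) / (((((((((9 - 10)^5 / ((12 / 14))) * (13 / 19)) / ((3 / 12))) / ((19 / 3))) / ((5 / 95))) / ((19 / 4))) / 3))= 224181 / 149968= 1.49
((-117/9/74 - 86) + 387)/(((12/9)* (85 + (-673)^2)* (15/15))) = 0.00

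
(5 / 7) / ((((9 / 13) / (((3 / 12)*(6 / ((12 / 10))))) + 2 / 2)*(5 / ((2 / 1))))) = 130 / 707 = 0.18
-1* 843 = -843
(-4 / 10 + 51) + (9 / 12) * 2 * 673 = 10601 / 10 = 1060.10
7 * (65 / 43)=455 / 43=10.58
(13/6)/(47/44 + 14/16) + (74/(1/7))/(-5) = -262874/2565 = -102.48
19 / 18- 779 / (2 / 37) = -129694 / 9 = -14410.44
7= 7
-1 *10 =-10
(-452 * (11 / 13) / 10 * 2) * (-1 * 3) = 14916 / 65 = 229.48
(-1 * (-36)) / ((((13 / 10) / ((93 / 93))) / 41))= 1135.38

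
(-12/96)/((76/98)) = -49/304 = -0.16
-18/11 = -1.64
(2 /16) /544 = 1 /4352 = 0.00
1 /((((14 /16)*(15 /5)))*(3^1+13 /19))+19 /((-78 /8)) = -17632 /9555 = -1.85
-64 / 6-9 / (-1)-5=-20 / 3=-6.67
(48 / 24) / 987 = 2 / 987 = 0.00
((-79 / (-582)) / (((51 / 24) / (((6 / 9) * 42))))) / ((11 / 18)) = 53088 / 18139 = 2.93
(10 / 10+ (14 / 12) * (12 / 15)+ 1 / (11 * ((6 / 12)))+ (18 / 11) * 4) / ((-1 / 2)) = -2858 / 165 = -17.32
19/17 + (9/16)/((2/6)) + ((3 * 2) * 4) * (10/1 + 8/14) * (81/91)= 39614863/173264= 228.64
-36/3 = -12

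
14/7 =2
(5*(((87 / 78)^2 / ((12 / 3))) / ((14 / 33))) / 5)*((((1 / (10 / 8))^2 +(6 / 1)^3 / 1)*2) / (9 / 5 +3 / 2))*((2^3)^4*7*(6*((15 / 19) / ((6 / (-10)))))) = -69962588160 / 3211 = -21788411.14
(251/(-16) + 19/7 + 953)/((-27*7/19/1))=-2000377/21168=-94.50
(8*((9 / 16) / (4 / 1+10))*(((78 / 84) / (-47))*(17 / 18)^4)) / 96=-1085773 / 20630163456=-0.00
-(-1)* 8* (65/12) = 130/3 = 43.33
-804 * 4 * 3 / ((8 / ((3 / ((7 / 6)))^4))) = -52728.47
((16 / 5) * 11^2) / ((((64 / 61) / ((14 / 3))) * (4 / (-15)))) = -51667 / 8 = -6458.38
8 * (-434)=-3472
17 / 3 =5.67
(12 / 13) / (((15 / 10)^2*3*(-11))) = -16 / 1287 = -0.01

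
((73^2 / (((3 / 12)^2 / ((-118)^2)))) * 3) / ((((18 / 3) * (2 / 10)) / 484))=1436531282560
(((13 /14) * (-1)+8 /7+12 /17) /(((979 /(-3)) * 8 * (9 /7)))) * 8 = -73 /33286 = -0.00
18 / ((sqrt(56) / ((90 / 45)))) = 9 *sqrt(14) / 7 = 4.81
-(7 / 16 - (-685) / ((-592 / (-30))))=-20809 / 592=-35.15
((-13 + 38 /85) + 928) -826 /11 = 785733 /935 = 840.36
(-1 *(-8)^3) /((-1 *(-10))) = 256 /5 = 51.20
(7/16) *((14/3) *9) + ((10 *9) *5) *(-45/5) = -4031.62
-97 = -97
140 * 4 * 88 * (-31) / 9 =-1527680 / 9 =-169742.22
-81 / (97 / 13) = -1053 / 97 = -10.86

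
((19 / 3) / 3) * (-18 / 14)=-19 / 7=-2.71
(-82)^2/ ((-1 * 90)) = -3362/ 45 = -74.71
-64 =-64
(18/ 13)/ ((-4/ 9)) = -81/ 26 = -3.12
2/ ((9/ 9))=2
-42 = -42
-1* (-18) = 18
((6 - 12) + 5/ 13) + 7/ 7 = -60/ 13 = -4.62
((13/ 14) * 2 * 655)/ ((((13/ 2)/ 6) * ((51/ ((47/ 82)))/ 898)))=55289860/ 4879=11332.21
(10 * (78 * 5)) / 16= 975 / 4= 243.75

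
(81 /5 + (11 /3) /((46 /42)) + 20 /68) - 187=-167.16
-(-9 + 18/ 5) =27/ 5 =5.40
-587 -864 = -1451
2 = 2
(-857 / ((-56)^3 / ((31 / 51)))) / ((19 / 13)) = 345371 / 170171904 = 0.00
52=52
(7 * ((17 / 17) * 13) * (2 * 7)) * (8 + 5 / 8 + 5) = 69433 / 4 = 17358.25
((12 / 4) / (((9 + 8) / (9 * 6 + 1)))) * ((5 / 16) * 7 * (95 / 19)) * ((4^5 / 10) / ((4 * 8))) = 339.71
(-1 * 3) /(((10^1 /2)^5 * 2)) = -3 /6250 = -0.00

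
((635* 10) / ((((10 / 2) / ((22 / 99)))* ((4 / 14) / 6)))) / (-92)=-4445 / 69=-64.42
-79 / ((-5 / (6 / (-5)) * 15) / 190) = -6004 / 25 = -240.16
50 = 50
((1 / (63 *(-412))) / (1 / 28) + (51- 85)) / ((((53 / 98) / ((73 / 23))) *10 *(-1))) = 112743463 / 5650065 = 19.95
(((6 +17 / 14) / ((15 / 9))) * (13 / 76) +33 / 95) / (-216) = -0.01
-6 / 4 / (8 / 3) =-9 / 16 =-0.56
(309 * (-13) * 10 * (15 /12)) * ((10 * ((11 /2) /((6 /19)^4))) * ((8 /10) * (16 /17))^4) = -1006369772142592 /11275335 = -89254090.64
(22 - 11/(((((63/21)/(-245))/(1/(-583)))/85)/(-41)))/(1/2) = 1714646/159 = 10783.94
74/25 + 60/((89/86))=135586/2225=60.94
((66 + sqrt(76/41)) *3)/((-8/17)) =-1683/4- 51 *sqrt(779)/164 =-429.43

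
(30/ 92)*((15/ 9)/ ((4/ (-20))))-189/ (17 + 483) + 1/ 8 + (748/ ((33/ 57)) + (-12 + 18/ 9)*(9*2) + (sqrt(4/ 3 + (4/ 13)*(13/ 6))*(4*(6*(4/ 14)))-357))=48*sqrt(2)/ 7 + 17296681/ 23000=761.73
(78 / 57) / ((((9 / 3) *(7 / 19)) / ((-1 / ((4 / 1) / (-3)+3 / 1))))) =-26 / 35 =-0.74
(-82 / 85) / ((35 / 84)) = -984 / 425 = -2.32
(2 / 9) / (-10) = -1 / 45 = -0.02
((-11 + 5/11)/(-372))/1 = 29/1023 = 0.03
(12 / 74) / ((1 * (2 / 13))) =39 / 37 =1.05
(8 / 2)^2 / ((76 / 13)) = 52 / 19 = 2.74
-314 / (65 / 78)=-1884 / 5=-376.80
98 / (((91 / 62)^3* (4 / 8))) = 61.99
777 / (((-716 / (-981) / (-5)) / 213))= -811782405 / 716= -1133774.31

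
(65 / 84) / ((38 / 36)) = 195 / 266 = 0.73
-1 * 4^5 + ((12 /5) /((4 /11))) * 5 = -991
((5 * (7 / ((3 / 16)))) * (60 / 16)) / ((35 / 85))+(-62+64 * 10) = 2278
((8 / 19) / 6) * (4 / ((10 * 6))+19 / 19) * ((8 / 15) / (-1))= -512 / 12825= -0.04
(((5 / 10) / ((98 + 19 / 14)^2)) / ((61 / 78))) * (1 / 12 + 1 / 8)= 0.00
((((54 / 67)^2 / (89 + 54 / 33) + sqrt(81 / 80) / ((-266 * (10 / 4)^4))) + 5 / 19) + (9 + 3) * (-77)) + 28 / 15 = -1175861070029 / 1275526905 - 18 * sqrt(5) / 415625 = -921.86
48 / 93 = 16 / 31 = 0.52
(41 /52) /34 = 41 /1768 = 0.02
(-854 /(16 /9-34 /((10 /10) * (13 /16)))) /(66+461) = 49959 /1235288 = 0.04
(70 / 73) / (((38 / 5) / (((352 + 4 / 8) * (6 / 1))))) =266.85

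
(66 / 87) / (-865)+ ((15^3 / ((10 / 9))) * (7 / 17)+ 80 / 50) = 1068103501 / 852890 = 1252.33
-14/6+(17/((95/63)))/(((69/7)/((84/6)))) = 89663/6555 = 13.68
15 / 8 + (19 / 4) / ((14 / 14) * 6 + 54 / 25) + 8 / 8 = 2821 / 816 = 3.46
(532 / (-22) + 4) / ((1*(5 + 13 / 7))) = -259 / 88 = -2.94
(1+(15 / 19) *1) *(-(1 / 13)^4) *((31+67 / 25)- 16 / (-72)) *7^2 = -12708248 / 122098275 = -0.10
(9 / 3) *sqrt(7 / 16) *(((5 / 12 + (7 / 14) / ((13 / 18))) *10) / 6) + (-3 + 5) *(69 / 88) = 69 / 44 + 865 *sqrt(7) / 624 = 5.24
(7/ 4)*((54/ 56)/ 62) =27/ 992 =0.03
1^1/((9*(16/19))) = 19/144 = 0.13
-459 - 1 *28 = -487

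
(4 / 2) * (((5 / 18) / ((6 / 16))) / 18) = 20 / 243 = 0.08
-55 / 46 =-1.20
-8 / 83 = -0.10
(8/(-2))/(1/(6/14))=-12/7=-1.71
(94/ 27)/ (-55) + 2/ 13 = 1748/ 19305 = 0.09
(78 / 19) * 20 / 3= 520 / 19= 27.37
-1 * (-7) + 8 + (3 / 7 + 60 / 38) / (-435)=289186 / 19285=15.00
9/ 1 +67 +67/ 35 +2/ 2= 78.91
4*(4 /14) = 1.14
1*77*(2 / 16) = 9.62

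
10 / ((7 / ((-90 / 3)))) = -300 / 7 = -42.86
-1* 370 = -370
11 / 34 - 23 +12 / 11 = -8073 / 374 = -21.59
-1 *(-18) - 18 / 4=27 / 2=13.50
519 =519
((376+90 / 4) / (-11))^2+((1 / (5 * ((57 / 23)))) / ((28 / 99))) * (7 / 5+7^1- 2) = 2115008773 / 1609300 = 1314.24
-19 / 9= -2.11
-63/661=-0.10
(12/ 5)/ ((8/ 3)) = 9/ 10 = 0.90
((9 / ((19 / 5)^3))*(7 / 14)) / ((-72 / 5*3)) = -625 / 329232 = -0.00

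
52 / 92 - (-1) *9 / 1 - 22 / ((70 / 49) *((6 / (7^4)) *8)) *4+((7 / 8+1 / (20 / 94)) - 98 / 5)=-3085.74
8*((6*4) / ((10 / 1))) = 96 / 5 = 19.20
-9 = -9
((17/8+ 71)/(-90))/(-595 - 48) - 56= -576115/10288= -56.00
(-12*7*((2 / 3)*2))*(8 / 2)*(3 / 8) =-168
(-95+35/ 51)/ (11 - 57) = 2405/ 1173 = 2.05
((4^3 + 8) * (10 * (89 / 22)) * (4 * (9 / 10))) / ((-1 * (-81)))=1424 / 11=129.45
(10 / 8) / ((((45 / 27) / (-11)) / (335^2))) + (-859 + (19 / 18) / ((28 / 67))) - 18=-926730.72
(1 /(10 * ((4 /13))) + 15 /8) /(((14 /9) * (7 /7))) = 99 /70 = 1.41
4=4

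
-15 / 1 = -15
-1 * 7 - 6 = -13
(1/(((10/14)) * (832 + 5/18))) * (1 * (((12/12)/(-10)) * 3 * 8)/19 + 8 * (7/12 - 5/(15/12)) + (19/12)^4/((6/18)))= -39554263/2732534400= -0.01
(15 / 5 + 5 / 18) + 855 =15449 / 18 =858.28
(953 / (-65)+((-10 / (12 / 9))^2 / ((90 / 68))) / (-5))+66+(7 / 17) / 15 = 284201 / 6630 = 42.87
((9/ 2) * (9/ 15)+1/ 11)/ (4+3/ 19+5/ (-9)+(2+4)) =52497/ 180620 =0.29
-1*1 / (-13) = 1 / 13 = 0.08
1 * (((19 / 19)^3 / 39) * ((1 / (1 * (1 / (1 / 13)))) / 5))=1 / 2535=0.00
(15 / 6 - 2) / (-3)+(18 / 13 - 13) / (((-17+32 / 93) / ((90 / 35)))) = 1375685 / 845754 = 1.63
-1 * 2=-2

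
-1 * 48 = -48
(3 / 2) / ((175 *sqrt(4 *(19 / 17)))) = 3 *sqrt(323) / 13300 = 0.00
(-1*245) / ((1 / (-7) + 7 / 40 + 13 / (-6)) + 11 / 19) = 3910200 / 24827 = 157.50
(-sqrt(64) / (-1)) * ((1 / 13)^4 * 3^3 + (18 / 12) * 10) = 3427536 / 28561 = 120.01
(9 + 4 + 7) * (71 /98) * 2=1420 /49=28.98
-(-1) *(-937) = -937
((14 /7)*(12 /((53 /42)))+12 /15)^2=392.79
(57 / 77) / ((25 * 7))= 57 / 13475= 0.00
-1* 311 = -311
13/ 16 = 0.81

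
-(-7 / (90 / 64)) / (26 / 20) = 448 / 117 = 3.83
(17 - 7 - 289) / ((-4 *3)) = 93 / 4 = 23.25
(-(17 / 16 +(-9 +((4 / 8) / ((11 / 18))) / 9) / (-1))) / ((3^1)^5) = -65 / 1584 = -0.04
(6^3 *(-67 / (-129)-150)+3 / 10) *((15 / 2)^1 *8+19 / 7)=-6094914009 / 3010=-2024888.38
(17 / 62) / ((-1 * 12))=-17 / 744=-0.02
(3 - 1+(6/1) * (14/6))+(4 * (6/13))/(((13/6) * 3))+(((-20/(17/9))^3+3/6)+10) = -1926738611/1660594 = -1160.27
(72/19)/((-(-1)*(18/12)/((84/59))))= 4032/1121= 3.60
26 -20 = 6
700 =700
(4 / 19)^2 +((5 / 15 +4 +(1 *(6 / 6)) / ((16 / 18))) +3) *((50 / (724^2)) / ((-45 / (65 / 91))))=905514403 / 20436573888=0.04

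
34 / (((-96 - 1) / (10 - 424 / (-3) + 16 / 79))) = -1221076 / 22989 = -53.12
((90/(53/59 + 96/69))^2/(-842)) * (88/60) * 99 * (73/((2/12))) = -474302534535720/4064102029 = -116705.37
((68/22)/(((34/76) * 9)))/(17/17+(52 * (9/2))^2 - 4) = 76/5420547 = 0.00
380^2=144400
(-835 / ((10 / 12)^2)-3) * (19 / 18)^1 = -1272.37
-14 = -14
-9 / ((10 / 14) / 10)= -126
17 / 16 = 1.06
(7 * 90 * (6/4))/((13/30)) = 28350/13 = 2180.77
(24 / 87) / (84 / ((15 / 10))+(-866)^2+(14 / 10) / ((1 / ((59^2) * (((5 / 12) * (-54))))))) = 16 / 37140909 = 0.00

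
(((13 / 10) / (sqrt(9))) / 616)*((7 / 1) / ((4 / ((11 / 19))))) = 13 / 18240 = 0.00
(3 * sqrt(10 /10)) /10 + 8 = 83 /10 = 8.30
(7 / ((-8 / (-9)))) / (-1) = -63 / 8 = -7.88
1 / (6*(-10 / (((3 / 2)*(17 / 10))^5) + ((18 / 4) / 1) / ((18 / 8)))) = 115008417 / 1316101004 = 0.09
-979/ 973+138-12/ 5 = 654799/ 4865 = 134.59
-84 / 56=-3 / 2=-1.50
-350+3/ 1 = -347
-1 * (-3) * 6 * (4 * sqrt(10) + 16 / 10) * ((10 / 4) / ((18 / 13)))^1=463.10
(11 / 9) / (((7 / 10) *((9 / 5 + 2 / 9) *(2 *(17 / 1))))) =0.03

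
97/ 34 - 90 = -2963/ 34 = -87.15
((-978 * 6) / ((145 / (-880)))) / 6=172128 / 29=5935.45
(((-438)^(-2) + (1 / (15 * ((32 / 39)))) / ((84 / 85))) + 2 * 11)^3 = 854509826021930779401135287 / 79357635263747762159616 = 10767.83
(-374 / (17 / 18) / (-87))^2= 17424 / 841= 20.72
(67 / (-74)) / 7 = -67 / 518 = -0.13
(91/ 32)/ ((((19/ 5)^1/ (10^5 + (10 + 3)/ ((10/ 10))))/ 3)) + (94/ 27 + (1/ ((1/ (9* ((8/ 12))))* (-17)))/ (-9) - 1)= 62662348411/ 279072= 224538.29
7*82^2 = 47068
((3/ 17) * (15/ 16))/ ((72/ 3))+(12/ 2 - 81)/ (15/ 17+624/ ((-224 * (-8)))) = -60.94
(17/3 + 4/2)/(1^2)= 23/3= 7.67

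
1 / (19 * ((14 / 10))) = 5 / 133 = 0.04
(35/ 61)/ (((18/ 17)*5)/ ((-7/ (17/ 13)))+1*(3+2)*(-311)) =-637/ 1727459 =-0.00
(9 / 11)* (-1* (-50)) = 450 / 11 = 40.91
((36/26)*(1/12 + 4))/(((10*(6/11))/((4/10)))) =539/1300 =0.41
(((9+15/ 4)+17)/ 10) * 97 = 11543/ 40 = 288.58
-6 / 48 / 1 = -1 / 8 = -0.12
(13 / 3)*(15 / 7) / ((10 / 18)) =117 / 7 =16.71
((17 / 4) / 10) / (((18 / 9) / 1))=17 / 80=0.21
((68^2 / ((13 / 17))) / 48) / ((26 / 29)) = 142477 / 1014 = 140.51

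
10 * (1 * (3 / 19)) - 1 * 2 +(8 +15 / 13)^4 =3809916011 / 542659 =7020.83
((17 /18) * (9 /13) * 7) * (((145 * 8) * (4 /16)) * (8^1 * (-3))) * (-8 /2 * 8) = 13251840 /13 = 1019372.31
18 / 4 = 9 / 2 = 4.50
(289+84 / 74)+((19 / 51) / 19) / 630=344915587 / 1188810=290.14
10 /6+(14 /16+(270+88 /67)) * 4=438349 /402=1090.42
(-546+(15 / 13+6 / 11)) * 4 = -311340 / 143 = -2177.20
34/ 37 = 0.92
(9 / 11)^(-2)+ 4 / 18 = 139 / 81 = 1.72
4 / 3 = 1.33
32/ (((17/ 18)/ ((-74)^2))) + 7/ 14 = 6308369/ 34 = 185540.26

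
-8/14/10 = -2/35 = -0.06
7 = 7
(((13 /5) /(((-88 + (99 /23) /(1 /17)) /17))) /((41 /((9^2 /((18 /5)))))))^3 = -95738773047723 /21862745241128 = -4.38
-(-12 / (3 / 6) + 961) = -937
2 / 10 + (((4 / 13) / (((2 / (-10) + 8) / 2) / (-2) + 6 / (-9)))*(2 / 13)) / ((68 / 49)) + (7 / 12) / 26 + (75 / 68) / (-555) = 415387633 / 2002710840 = 0.21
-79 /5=-15.80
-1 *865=-865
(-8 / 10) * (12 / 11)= -48 / 55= -0.87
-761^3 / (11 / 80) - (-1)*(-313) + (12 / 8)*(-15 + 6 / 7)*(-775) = -493593926997 / 154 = -3205155370.11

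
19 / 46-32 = -1453 / 46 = -31.59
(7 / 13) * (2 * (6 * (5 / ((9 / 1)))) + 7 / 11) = 1687 / 429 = 3.93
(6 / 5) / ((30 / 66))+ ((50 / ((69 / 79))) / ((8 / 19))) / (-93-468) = 9281051 / 3870900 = 2.40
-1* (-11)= 11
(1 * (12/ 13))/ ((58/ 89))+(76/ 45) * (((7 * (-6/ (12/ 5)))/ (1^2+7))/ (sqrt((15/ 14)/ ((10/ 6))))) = 534/ 377 - 133 * sqrt(14)/ 108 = -3.19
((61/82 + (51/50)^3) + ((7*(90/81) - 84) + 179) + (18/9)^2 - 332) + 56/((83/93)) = -615105485323/3828375000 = -160.67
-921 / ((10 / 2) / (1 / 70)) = -921 / 350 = -2.63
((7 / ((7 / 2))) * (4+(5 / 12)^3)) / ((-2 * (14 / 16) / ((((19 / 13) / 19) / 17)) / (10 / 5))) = -7037 / 167076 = -0.04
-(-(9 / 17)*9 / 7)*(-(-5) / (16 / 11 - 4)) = -4455 / 3332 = -1.34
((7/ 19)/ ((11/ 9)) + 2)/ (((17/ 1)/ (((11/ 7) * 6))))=2886/ 2261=1.28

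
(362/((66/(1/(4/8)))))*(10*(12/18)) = 7240/99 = 73.13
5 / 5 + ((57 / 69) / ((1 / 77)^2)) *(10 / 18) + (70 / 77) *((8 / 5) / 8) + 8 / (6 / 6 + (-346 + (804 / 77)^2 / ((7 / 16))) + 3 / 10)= 27296152450544 / 10027473093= 2722.14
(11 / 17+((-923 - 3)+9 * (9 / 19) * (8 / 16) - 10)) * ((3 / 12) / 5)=-602861 / 12920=-46.66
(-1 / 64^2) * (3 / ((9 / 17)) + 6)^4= -1500625 / 331776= -4.52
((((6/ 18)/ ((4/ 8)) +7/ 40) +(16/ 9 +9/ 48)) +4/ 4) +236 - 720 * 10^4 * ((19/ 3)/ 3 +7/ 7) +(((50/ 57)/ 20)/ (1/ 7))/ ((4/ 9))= -306428709991/ 13680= -22399759.50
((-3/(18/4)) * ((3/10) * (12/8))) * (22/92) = -0.07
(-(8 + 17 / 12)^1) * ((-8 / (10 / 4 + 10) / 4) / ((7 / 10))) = 226 / 105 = 2.15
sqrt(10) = 3.16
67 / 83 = 0.81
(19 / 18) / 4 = 19 / 72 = 0.26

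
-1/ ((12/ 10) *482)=-5/ 2892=-0.00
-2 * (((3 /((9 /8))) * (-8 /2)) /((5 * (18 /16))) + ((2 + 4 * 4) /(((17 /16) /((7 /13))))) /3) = -68288 /29835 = -2.29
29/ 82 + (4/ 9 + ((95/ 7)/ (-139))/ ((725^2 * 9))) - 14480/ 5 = -218551637887433/ 75487529250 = -2895.20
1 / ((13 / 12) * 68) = 3 / 221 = 0.01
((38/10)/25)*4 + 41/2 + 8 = 7277/250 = 29.11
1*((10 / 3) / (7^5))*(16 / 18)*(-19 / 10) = -152 / 453789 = -0.00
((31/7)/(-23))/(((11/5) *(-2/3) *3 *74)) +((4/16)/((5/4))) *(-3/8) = -195031/2621080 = -0.07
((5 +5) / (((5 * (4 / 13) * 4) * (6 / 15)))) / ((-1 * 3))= -65 / 48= -1.35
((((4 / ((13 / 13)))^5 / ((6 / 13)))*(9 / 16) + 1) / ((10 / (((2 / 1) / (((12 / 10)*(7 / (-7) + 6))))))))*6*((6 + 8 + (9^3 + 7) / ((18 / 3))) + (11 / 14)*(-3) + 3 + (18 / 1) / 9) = 7307899 / 210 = 34799.52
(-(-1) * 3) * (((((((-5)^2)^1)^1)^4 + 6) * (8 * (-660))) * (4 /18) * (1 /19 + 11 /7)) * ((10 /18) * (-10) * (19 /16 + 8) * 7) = 15159607848000 /19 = 797874097263.16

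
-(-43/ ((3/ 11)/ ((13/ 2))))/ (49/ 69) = 141427/ 98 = 1443.13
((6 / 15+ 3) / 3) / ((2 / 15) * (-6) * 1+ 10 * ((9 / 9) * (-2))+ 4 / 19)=-323 / 5868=-0.06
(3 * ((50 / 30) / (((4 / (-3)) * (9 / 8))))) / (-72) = 5 / 108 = 0.05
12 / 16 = 3 / 4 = 0.75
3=3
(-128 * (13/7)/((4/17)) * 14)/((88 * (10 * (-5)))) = 884/275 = 3.21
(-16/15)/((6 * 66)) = -4/1485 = -0.00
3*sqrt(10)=9.49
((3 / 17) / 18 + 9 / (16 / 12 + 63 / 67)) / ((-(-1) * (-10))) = -36995 / 93228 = -0.40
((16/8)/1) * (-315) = -630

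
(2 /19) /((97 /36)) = 72 /1843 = 0.04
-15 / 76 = -0.20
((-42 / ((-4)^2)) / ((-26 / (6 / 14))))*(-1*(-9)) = 81 / 208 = 0.39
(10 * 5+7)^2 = 3249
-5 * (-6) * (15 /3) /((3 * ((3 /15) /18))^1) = 4500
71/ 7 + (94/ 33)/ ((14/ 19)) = 3236/ 231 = 14.01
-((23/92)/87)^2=-1/121104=-0.00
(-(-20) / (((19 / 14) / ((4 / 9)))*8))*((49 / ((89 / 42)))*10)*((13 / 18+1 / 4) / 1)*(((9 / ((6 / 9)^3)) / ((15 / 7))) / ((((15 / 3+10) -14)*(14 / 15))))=18907875 / 6764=2795.37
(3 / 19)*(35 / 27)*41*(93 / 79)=44485 / 4503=9.88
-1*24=-24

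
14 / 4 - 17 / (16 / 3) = 5 / 16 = 0.31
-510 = -510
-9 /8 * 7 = -63 /8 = -7.88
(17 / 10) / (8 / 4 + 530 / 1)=17 / 5320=0.00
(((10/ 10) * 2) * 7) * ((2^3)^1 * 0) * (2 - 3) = 0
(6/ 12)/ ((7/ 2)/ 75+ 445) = 75/ 66757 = 0.00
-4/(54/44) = -88/27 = -3.26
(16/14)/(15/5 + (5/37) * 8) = 296/1057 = 0.28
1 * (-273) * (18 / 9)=-546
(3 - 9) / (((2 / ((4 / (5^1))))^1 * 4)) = -3 / 5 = -0.60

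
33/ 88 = 3/ 8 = 0.38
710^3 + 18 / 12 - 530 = 715820943 / 2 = 357910471.50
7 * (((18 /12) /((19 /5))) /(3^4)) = 35 /1026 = 0.03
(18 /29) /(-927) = -2 /2987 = -0.00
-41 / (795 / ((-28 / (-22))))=-574 / 8745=-0.07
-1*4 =-4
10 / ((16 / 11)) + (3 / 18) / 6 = 497 / 72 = 6.90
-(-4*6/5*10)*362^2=6290112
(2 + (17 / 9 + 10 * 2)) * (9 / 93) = 215 / 93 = 2.31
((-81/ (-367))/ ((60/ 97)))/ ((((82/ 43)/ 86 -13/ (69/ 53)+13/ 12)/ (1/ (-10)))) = 111378213/ 27718757650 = 0.00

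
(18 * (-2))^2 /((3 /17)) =7344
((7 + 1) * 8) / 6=32 / 3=10.67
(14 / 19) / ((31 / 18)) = 252 / 589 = 0.43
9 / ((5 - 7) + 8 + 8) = 9 / 14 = 0.64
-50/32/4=-25/64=-0.39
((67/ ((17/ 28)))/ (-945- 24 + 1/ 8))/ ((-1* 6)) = 7504/ 395301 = 0.02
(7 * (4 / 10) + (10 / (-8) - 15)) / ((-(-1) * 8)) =-1.68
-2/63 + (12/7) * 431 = 46546/63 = 738.83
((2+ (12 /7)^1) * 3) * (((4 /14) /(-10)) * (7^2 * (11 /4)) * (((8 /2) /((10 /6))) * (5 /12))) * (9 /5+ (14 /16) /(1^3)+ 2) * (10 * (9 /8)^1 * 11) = -7942077 /320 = -24818.99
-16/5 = -3.20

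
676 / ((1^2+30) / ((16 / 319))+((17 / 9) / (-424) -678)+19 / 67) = -345668544 / 30505951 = -11.33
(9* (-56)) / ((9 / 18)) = -1008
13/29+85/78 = 3479/2262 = 1.54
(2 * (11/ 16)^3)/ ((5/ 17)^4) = 111166451/ 1280000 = 86.85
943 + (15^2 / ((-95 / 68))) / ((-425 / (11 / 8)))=179269 / 190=943.52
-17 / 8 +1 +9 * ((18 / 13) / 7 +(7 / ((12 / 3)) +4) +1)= 44703 / 728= 61.41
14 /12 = 7 /6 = 1.17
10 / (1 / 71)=710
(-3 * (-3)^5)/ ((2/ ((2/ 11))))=729/ 11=66.27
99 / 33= 3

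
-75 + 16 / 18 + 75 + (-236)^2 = 501272 / 9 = 55696.89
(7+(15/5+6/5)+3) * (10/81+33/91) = 254393/36855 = 6.90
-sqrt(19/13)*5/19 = -5*sqrt(247)/247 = -0.32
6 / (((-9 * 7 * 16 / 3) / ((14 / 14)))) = -1 / 56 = -0.02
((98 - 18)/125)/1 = 16/25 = 0.64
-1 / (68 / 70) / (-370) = 7 / 2516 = 0.00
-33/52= -0.63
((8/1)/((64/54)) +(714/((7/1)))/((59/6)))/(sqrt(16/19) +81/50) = 155477475/9989762-10102500* sqrt(19)/4994881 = 6.75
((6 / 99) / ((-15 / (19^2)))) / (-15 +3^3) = -361 / 2970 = -0.12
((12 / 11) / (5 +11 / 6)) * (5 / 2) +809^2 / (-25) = -295166431 / 11275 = -26178.84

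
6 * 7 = 42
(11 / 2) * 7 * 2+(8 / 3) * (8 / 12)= 709 / 9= 78.78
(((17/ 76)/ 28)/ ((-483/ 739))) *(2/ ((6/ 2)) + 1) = -62815/ 3083472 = -0.02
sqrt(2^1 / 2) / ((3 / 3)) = 1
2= 2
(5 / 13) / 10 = 1 / 26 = 0.04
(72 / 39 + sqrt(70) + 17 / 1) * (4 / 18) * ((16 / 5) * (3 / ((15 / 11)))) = 352 * sqrt(70) / 225 + 17248 / 585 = 42.57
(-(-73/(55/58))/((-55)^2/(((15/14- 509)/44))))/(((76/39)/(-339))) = 199028762127/3894506000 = 51.11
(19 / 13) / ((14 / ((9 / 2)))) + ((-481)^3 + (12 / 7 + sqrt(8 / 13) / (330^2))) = -40507608529 / 364 + sqrt(26) / 707850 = -111284638.82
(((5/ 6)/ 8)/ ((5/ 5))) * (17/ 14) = 85/ 672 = 0.13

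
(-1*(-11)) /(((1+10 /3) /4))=132 /13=10.15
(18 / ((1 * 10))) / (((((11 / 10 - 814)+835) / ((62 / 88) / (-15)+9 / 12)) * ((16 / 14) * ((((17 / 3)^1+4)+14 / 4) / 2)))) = 7308 / 960245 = 0.01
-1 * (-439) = 439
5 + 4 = 9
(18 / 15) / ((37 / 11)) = 66 / 185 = 0.36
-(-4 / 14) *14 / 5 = 4 / 5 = 0.80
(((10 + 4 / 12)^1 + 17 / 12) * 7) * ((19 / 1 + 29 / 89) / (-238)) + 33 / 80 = -758471 / 121040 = -6.27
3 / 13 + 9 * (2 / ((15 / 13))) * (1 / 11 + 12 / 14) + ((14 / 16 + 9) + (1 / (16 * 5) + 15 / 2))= 2595223 / 80080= 32.41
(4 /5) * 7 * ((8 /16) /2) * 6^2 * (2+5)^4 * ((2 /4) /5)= 302526 /25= 12101.04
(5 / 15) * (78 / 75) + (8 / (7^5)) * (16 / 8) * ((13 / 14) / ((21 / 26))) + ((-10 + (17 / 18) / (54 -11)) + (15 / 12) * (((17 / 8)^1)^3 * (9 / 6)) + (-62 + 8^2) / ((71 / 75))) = 24270705388033877 / 2317157479526400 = 10.47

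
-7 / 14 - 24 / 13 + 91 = 2305 / 26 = 88.65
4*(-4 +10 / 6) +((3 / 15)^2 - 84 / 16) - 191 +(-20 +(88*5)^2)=58012337 / 300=193374.46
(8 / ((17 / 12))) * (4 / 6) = 3.76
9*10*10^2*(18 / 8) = 20250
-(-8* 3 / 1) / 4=6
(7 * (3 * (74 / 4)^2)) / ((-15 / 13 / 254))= -15821533 / 10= -1582153.30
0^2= 0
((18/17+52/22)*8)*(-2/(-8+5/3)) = 8.65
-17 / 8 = -2.12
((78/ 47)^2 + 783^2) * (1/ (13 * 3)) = 451439895/ 28717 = 15720.30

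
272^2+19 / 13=73985.46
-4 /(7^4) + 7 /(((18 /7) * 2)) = 117505 /86436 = 1.36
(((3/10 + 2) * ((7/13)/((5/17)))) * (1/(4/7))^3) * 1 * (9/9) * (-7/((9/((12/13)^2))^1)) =-6571537/439400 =-14.96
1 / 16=0.06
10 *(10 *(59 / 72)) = 1475 / 18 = 81.94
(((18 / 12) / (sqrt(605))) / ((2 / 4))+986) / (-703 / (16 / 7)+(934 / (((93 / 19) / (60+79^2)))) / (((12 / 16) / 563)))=13392 * sqrt(5) / 221595464448215+4401504 / 4029008444513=0.00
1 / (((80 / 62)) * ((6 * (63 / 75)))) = 155 / 1008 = 0.15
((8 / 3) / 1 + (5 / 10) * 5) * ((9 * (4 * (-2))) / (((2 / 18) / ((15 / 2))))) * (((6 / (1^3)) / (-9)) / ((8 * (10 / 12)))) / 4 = 2511 / 4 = 627.75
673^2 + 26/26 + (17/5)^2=452941.56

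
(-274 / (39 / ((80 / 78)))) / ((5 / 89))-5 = -202693 / 1521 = -133.26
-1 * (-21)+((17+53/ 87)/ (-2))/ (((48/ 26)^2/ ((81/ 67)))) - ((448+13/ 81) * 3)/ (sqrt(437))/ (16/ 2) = 1111515/ 62176 - 36301 * sqrt(437)/ 94392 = 9.84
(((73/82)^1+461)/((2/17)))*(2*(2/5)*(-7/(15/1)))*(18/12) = -180285/82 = -2198.60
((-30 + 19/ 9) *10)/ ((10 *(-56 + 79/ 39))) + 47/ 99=206614/ 208395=0.99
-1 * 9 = -9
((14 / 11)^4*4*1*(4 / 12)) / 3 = 153664 / 131769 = 1.17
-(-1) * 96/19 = 96/19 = 5.05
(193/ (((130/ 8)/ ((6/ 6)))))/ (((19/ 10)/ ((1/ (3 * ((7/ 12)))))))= 6176/ 1729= 3.57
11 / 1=11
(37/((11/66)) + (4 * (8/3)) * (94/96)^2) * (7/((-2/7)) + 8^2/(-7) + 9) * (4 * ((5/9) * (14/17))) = -28842575/2754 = -10472.98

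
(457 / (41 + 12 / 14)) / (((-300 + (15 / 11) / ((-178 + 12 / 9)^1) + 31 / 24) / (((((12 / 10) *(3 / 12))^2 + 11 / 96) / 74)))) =-915723347 / 9062284607000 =-0.00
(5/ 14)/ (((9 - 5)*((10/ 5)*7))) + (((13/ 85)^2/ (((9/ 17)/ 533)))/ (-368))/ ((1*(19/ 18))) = -7898921/ 145608400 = -0.05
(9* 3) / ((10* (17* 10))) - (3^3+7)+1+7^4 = 4025627 / 1700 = 2368.02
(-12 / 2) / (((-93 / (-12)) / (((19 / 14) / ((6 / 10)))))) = -380 / 217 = -1.75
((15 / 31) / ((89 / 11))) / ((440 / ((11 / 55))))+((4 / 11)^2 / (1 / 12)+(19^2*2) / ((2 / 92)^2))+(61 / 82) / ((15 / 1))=501863366281777 / 328497576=1527753.64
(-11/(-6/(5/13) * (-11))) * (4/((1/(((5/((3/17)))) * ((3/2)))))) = -10.90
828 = 828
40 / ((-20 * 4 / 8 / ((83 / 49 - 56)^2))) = -28323684 / 2401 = -11796.62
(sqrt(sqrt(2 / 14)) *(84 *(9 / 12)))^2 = 567 *sqrt(7) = 1500.14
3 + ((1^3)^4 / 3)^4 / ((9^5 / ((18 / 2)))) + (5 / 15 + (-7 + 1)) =-2.67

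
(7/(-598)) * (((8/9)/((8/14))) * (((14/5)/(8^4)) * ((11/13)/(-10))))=3773/3582259200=0.00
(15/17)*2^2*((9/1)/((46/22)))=5940/391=15.19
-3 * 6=-18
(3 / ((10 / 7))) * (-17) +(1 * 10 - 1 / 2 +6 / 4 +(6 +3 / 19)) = -3523 / 190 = -18.54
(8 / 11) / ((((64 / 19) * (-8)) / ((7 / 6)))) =-133 / 4224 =-0.03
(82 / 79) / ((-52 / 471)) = -19311 / 2054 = -9.40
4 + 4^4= 260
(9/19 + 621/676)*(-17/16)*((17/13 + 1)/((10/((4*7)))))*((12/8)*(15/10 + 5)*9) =-172374237/205504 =-838.79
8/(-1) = -8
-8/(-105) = 8/105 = 0.08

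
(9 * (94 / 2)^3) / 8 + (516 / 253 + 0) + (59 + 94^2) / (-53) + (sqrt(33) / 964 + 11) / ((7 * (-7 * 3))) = 1839215598757 / 15768984 - sqrt(33) / 141708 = 116635.01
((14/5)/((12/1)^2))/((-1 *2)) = -7/720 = -0.01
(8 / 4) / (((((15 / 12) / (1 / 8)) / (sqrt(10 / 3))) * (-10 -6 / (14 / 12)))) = -7 * sqrt(30) / 1590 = -0.02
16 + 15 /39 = 213 /13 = 16.38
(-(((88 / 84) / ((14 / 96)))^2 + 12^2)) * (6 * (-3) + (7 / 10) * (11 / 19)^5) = 104395814403512 / 29725568495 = 3511.99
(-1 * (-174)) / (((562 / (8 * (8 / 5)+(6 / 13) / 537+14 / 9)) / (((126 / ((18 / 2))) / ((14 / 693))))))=10070821068 / 3269435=3080.29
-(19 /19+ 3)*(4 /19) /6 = -8 /57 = -0.14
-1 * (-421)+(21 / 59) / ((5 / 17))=124552 / 295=422.21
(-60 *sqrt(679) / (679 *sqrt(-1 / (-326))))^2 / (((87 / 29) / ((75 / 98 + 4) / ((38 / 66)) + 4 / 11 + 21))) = 118746999600 / 6953639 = 17076.96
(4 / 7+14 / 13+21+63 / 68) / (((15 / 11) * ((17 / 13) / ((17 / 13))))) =534897 / 30940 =17.29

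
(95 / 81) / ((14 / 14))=95 / 81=1.17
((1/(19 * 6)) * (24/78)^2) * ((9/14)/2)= 6/22477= 0.00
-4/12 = -1/3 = -0.33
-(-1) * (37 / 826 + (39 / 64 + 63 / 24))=3.28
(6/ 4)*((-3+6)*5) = 22.50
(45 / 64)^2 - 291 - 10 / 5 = -1198103 / 4096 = -292.51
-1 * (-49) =49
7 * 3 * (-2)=-42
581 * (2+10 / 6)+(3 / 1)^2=6418 / 3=2139.33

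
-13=-13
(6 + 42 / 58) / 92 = 195 / 2668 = 0.07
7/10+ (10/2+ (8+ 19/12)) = 917/60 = 15.28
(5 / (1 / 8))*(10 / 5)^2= 160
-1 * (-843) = 843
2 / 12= 1 / 6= 0.17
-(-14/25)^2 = -196/625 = -0.31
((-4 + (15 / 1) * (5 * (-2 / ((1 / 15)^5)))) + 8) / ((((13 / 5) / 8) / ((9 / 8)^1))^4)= -467086800003750 / 28561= -16354007212.76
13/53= 0.25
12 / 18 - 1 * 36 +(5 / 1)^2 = -31 / 3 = -10.33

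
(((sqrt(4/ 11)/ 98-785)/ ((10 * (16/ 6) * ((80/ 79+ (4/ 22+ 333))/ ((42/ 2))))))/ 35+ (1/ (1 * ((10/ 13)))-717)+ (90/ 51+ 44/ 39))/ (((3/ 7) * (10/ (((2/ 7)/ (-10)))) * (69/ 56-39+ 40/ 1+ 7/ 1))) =25621441160539/ 49772919982500-79 * sqrt(11)/ 875843237500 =0.51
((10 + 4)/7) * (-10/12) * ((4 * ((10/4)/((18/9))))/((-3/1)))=25/9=2.78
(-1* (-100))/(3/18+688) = 600/4129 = 0.15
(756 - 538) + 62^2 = 4062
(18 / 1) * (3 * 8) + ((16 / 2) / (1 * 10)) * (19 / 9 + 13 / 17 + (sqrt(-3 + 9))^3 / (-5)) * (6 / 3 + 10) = 23440 / 51 - 288 * sqrt(6) / 25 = 431.39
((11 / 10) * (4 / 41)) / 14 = 11 / 1435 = 0.01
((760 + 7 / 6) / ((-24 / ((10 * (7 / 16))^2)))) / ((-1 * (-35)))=-159845 / 9216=-17.34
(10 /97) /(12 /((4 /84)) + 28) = 1 /2716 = 0.00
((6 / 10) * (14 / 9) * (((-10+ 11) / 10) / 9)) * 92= 644 / 675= 0.95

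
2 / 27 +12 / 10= 172 / 135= 1.27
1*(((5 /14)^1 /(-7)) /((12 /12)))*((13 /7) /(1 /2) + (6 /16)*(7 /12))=-4405 /21952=-0.20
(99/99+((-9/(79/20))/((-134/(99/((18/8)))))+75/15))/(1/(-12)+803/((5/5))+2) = 428616/51125087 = 0.01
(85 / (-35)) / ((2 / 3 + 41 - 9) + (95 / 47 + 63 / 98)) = -4794 / 69743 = -0.07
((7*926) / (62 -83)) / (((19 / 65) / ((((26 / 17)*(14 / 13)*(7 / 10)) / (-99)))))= 1179724 / 95931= 12.30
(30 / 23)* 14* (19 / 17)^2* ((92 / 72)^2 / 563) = 290605 / 4393089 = 0.07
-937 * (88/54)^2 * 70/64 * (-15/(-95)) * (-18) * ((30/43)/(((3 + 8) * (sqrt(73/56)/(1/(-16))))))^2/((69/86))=5739125/49382748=0.12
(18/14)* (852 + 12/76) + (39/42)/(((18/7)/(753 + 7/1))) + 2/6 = 234340/171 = 1370.41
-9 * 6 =-54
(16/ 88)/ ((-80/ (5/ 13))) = -1/ 1144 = -0.00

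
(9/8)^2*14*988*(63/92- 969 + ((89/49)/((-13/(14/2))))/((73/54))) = -911447828973/53728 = -16964112.36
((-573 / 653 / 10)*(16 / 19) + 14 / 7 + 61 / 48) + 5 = 24407863 / 2977680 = 8.20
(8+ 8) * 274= 4384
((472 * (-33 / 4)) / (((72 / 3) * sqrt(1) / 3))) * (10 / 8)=-9735 / 16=-608.44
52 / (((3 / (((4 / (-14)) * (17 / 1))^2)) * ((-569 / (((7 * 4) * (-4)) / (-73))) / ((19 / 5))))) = -18274048 / 4361385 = -4.19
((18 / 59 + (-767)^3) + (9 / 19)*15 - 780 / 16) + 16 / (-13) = -26302382493111 / 58292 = -451217705.57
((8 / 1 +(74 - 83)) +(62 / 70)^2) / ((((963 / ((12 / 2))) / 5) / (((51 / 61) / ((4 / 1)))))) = -2244 / 1599115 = -0.00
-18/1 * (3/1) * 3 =-162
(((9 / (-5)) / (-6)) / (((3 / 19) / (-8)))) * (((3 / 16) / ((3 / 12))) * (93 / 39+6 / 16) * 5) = -16359 / 104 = -157.30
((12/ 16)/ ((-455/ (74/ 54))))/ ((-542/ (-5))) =-0.00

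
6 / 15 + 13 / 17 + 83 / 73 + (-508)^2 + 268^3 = 121040303962 / 6205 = 19506898.30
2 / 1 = 2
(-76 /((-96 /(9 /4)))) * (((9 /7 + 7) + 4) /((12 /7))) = 817 /64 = 12.77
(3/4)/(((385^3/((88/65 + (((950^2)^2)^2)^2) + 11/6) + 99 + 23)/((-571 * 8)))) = -28.08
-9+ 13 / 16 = -131 / 16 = -8.19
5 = 5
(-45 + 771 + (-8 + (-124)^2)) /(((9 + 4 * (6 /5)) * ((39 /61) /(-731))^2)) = 12307931569390 /8073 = 1524579656.81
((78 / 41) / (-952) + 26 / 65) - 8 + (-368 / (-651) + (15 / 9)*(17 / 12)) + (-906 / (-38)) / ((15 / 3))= 1714718 / 18473985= 0.09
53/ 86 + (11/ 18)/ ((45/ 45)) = 475/ 387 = 1.23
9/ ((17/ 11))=99/ 17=5.82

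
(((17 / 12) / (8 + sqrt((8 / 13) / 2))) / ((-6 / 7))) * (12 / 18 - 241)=1115387 / 22356 - 85799 * sqrt(13) / 89424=46.43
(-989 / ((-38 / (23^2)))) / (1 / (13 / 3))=6801353 / 114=59660.99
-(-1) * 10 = 10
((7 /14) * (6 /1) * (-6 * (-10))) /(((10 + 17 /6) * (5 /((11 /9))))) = 24 /7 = 3.43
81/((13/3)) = 243/13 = 18.69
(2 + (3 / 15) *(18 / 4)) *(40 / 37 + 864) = 464116 / 185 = 2508.74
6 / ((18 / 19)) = 6.33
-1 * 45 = -45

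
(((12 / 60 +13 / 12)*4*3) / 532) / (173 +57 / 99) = 363 / 2176640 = 0.00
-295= -295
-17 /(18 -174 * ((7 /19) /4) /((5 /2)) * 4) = 1615 /726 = 2.22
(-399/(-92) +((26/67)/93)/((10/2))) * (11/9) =136765607/25796340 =5.30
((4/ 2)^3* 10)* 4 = 320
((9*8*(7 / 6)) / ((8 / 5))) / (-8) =-105 / 16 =-6.56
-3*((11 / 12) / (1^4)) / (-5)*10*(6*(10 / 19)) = 17.37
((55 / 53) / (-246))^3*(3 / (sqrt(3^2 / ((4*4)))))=-166375 / 554080592718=-0.00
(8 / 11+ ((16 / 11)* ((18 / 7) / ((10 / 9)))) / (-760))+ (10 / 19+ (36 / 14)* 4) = 421888 / 36575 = 11.53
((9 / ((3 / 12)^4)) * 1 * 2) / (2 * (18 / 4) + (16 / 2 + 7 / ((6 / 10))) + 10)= 3456 / 29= 119.17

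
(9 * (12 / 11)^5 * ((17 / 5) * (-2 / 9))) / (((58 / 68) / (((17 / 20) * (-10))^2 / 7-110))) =200707642368 / 163466765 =1227.82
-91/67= -1.36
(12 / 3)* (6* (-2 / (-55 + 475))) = -4 / 35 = -0.11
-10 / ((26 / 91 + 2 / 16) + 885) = -560 / 49583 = -0.01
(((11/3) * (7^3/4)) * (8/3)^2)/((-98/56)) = -34496/27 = -1277.63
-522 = -522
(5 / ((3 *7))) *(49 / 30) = 7 / 18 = 0.39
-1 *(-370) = 370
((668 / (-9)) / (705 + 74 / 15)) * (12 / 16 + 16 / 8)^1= -9185 / 31947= -0.29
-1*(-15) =15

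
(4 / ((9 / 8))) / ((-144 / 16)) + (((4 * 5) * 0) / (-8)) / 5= -32 / 81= -0.40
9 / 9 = 1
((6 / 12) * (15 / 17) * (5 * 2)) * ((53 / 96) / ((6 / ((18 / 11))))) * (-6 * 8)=-11925 / 374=-31.89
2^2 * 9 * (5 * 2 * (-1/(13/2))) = -720/13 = -55.38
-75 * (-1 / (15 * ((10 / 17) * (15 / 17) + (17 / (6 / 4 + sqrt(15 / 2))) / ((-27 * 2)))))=191680695 * sqrt(30) / 439700831 + 3893267835 / 439700831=11.24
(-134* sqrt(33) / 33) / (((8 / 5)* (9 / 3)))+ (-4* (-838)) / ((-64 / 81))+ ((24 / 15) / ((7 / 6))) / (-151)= -179367999 / 42280 - 335* sqrt(33) / 396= -4247.24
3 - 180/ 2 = -87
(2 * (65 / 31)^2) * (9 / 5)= 15.83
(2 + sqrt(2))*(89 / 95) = 89*sqrt(2) / 95 + 178 / 95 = 3.20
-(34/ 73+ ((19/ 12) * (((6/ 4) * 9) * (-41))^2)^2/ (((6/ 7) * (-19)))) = 540009276567559/ 37376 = 14448022168.44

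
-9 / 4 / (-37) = 9 / 148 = 0.06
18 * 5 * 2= 180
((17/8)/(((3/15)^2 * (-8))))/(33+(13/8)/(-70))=-14875/73868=-0.20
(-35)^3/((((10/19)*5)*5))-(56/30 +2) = -97871/30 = -3262.37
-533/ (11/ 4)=-2132/ 11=-193.82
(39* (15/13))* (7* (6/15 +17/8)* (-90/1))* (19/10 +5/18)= -155893.50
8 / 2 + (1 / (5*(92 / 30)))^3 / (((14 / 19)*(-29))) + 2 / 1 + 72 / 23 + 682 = 27312379519 / 39518416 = 691.13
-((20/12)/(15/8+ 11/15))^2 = -40000/97969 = -0.41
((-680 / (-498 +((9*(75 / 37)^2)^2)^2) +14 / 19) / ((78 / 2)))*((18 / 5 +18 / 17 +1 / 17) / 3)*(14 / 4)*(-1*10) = -257929185795483383715926 / 248160615595446371610897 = -1.04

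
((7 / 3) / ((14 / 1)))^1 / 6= 1 / 36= 0.03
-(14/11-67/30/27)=-10603/8910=-1.19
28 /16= 7 /4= 1.75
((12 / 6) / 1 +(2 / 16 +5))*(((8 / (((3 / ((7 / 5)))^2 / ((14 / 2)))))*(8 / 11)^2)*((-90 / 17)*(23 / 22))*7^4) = -69098551872 / 113135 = -610761.94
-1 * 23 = -23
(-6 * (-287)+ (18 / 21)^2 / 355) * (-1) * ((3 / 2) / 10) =-44931339 / 173950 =-258.30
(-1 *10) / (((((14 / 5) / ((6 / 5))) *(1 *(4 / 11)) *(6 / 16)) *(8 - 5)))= -220 / 21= -10.48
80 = 80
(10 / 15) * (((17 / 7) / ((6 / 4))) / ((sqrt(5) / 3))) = 68 * sqrt(5) / 105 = 1.45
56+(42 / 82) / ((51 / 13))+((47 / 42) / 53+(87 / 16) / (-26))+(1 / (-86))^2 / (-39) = 33381075947305 / 596702949024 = 55.94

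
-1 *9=-9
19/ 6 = 3.17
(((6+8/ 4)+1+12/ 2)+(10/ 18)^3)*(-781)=-8637860/ 729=-11848.92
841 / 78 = 10.78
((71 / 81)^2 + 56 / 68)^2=31524357601 / 12440502369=2.53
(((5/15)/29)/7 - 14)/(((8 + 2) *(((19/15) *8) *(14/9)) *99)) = -775/863968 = -0.00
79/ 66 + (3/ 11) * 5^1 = 169/ 66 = 2.56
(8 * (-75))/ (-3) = 200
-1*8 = -8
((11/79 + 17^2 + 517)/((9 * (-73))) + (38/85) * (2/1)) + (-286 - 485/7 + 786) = 13291161146/30882285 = 430.38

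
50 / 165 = 10 / 33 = 0.30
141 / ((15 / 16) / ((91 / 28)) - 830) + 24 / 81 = 147196 / 1164915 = 0.13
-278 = -278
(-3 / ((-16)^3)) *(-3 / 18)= -1 / 8192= -0.00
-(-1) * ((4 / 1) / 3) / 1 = 4 / 3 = 1.33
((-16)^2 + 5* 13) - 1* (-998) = 1319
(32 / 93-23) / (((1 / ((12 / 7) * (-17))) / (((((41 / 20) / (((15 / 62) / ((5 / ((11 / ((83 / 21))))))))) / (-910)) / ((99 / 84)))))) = -9950372 / 1061775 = -9.37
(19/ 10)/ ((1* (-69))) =-19/ 690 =-0.03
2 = 2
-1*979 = -979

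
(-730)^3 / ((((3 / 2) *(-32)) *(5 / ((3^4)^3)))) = 861414931237.50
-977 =-977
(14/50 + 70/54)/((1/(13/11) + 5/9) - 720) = -3458/1576425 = -0.00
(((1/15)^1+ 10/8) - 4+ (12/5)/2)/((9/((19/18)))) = -1691/9720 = -0.17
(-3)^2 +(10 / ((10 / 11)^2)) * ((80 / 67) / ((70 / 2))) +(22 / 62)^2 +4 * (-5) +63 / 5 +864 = 390376509 / 450709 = 866.14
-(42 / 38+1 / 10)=-229 / 190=-1.21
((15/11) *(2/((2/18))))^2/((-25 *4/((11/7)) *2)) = -729/154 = -4.73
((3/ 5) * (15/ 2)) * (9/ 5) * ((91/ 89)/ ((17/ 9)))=66339/ 15130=4.38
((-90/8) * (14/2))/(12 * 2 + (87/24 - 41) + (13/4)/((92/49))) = 5796/857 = 6.76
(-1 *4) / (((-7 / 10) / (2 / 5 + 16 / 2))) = 48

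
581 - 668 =-87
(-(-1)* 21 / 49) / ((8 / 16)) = 6 / 7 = 0.86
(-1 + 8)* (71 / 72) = 497 / 72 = 6.90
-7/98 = -1/14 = -0.07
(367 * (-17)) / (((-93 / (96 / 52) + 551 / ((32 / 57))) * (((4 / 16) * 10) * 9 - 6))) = -399296 / 983235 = -0.41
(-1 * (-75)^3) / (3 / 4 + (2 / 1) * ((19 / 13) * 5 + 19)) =7905.41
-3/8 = -0.38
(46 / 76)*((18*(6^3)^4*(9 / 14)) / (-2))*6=-6083018237952 / 133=-45736979232.72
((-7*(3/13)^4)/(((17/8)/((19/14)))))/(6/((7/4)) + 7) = -43092/35444201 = -0.00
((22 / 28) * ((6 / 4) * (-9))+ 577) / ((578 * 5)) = 0.20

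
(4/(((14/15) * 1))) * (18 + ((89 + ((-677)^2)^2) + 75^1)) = 6301964172690/7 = 900280596098.57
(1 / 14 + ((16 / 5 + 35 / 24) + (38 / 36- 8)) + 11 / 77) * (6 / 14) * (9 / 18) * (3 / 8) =-5221 / 31360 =-0.17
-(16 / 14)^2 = -1.31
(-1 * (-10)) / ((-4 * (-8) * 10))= 1 / 32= 0.03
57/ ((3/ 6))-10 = 104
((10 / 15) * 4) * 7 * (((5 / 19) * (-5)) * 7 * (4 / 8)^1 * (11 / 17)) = -53900 / 969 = -55.62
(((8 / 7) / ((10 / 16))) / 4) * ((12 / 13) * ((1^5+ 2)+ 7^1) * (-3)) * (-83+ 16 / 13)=1224576 / 1183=1035.14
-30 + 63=33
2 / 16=1 / 8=0.12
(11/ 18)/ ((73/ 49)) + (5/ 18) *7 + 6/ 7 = 14771/ 4599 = 3.21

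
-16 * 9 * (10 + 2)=-1728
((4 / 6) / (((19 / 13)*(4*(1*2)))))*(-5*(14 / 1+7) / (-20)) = 91 / 304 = 0.30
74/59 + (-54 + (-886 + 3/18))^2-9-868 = 1874240855/2124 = 882410.95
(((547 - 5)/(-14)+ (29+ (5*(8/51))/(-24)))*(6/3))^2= 435890884/1147041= 380.01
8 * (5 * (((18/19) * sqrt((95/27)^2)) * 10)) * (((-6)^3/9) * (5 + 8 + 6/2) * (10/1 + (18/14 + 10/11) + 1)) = -6755740.26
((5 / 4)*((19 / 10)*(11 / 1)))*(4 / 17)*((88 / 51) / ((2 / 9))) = 13794 / 289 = 47.73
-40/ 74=-20/ 37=-0.54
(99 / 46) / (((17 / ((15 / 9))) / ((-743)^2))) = 91088085 / 782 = 116480.93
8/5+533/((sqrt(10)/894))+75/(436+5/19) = 24479/13815+238251 * sqrt(10)/5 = 150684.93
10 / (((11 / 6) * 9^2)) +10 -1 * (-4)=4178 / 297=14.07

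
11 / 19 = 0.58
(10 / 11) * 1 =10 / 11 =0.91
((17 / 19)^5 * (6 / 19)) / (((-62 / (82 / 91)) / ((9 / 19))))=-3143563398 / 2521612175719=-0.00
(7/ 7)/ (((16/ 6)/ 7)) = 21/ 8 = 2.62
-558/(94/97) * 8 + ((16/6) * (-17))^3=-97771.51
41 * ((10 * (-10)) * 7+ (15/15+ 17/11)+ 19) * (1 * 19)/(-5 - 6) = 5813677/121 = 48046.92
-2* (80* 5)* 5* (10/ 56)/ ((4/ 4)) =-714.29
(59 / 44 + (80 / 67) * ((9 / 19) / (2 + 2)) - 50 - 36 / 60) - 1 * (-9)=-11235361 / 280060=-40.12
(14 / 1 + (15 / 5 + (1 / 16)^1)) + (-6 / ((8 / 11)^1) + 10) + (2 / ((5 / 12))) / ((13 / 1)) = 19949 / 1040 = 19.18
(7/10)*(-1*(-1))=7/10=0.70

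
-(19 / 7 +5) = -7.71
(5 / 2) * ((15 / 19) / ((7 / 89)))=6675 / 266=25.09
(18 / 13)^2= 324 / 169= 1.92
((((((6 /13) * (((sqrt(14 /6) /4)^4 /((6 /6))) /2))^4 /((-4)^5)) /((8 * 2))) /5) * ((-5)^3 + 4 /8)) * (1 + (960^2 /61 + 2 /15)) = 0.00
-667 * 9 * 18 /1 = -108054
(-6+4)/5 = -2/5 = -0.40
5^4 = 625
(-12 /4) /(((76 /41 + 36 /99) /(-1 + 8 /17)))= 12177 /17000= 0.72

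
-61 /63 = -0.97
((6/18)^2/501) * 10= 10/4509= 0.00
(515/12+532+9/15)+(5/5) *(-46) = 31771/60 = 529.52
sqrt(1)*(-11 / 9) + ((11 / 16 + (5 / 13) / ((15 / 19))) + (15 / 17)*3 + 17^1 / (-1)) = -458281 / 31824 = -14.40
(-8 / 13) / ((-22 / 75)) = 300 / 143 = 2.10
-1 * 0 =0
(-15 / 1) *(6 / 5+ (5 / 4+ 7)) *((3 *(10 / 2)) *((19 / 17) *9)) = -1454355 / 68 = -21387.57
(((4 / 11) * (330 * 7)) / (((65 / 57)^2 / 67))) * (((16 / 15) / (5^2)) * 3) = 585131904 / 105625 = 5539.71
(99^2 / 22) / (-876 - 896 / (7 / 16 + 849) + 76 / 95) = -20182635 / 39697264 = -0.51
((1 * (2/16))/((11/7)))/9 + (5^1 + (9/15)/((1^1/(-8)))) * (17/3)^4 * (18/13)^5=1049.52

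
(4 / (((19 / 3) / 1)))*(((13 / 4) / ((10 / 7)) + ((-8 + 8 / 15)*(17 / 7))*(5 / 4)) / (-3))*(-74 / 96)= -90539 / 27360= -3.31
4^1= 4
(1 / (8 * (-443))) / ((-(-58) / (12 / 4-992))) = 989 / 205552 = 0.00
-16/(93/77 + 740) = -1232/57073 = -0.02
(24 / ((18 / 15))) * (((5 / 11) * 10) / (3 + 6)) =1000 / 99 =10.10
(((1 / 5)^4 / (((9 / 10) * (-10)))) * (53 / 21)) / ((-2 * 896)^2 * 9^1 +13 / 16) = -848 / 54623602175625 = -0.00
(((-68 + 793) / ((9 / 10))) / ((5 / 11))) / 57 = 15950 / 513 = 31.09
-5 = -5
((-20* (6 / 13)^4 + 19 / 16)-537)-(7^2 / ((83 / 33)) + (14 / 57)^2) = -68548950687767 / 123231346992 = -556.26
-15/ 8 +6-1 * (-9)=13.12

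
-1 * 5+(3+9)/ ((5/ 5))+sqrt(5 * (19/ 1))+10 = sqrt(95)+17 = 26.75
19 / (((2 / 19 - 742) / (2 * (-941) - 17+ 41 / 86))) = 58941553 / 1212256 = 48.62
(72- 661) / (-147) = 589 / 147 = 4.01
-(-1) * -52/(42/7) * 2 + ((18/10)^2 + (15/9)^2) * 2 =-1192/225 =-5.30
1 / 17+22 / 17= 23 / 17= 1.35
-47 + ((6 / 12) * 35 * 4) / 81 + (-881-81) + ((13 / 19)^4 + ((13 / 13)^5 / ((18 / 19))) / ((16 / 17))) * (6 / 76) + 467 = -6944713147775 / 12836097216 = -541.03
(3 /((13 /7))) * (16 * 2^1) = 672 /13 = 51.69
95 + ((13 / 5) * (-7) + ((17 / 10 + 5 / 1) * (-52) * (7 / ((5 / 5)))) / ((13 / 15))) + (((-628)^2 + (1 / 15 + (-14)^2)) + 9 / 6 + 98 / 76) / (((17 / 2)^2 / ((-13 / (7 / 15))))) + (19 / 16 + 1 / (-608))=-952461136589 / 6149920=-154873.74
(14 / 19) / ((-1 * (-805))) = 2 / 2185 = 0.00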